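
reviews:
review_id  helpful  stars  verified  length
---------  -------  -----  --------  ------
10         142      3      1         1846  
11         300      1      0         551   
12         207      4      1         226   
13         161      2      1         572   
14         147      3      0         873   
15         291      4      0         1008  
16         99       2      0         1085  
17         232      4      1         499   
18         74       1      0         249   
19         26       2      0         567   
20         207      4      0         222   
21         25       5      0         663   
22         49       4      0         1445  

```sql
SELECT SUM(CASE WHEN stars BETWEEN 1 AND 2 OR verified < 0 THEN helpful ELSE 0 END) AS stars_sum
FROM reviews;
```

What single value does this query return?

660

review_id=10: ✗
review_id=11: ✓ → 300
review_id=12: ✗
review_id=13: ✓ → 161
review_id=14: ✗
review_id=15: ✗
review_id=16: ✓ → 99
review_id=17: ✗
review_id=18: ✓ → 74
review_id=19: ✓ → 26
review_id=20: ✗
review_id=21: ✗
review_id=22: ✗
stars_sum = 300 + 161 + 99 + 74 + 26 = 660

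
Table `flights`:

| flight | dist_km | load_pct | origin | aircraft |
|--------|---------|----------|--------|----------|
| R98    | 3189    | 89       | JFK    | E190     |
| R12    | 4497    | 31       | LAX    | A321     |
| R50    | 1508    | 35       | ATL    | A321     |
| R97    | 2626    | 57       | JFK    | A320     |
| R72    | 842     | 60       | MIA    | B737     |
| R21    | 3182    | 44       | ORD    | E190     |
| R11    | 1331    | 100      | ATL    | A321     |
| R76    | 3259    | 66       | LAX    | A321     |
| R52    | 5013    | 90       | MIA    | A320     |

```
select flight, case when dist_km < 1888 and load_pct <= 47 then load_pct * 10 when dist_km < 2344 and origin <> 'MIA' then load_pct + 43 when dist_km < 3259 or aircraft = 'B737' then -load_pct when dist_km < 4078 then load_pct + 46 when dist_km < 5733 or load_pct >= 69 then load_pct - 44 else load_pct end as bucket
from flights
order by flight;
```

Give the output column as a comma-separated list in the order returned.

143, -13, -44, 350, 46, -60, 112, -57, -89

flight=R11: dist_km < 2344 and origin <> 'MIA' → 143
flight=R12: dist_km < 5733 or load_pct >= 69 → -13
flight=R21: dist_km < 3259 or aircraft = 'B737' → -44
flight=R50: dist_km < 1888 and load_pct <= 47 → 350
flight=R52: dist_km < 5733 or load_pct >= 69 → 46
flight=R72: dist_km < 3259 or aircraft = 'B737' → -60
flight=R76: dist_km < 4078 → 112
flight=R97: dist_km < 3259 or aircraft = 'B737' → -57
flight=R98: dist_km < 3259 or aircraft = 'B737' → -89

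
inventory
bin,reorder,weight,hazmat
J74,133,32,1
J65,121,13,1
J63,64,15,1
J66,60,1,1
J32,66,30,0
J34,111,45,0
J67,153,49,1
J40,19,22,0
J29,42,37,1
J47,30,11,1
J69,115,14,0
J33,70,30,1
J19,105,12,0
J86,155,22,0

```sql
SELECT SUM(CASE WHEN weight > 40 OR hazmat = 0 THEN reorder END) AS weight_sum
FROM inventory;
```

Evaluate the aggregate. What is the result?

724

bin=J74: ✗
bin=J65: ✗
bin=J63: ✗
bin=J66: ✗
bin=J32: ✓ → 66
bin=J34: ✓ → 111
bin=J67: ✓ → 153
bin=J40: ✓ → 19
bin=J29: ✗
bin=J47: ✗
bin=J69: ✓ → 115
bin=J33: ✗
bin=J19: ✓ → 105
bin=J86: ✓ → 155
weight_sum = 66 + 111 + 153 + 19 + 115 + 105 + 155 = 724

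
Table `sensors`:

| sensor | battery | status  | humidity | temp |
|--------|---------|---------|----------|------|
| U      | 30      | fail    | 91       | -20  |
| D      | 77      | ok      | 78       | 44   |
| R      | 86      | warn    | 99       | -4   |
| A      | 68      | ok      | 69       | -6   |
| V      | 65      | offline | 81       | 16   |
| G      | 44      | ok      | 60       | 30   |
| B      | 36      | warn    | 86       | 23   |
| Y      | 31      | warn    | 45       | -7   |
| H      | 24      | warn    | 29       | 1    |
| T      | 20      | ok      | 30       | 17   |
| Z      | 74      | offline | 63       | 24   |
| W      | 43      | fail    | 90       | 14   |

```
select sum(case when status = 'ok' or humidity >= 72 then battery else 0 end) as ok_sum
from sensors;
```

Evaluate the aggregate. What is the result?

sensor=U: ✓ → 30
sensor=D: ✓ → 77
sensor=R: ✓ → 86
sensor=A: ✓ → 68
sensor=V: ✓ → 65
sensor=G: ✓ → 44
sensor=B: ✓ → 36
sensor=Y: ✗
sensor=H: ✗
sensor=T: ✓ → 20
sensor=Z: ✗
sensor=W: ✓ → 43
ok_sum = 30 + 77 + 86 + 68 + 65 + 44 + 36 + 20 + 43 = 469

469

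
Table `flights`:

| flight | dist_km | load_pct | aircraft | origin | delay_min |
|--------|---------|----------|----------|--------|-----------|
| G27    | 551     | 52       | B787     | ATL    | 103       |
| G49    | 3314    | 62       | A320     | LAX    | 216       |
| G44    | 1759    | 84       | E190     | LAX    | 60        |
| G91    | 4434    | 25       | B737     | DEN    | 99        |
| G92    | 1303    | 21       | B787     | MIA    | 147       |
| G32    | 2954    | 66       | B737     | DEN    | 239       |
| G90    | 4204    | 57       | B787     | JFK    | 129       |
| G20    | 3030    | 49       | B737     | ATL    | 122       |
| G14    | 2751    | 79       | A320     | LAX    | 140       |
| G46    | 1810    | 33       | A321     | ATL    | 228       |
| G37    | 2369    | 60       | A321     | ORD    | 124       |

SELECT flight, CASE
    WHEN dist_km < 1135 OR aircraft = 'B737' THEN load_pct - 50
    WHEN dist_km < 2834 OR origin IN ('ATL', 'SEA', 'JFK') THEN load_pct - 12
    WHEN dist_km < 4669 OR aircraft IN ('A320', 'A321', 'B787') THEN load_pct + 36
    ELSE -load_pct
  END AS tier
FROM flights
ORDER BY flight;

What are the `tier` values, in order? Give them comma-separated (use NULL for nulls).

67, -1, 2, 16, 48, 72, 21, 98, 45, -25, 9

flight=G14: dist_km < 2834 OR origin IN ('ATL', 'SEA', 'JFK') → 67
flight=G20: dist_km < 1135 OR aircraft = 'B737' → -1
flight=G27: dist_km < 1135 OR aircraft = 'B737' → 2
flight=G32: dist_km < 1135 OR aircraft = 'B737' → 16
flight=G37: dist_km < 2834 OR origin IN ('ATL', 'SEA', 'JFK') → 48
flight=G44: dist_km < 2834 OR origin IN ('ATL', 'SEA', 'JFK') → 72
flight=G46: dist_km < 2834 OR origin IN ('ATL', 'SEA', 'JFK') → 21
flight=G49: dist_km < 4669 OR aircraft IN ('A320', 'A321', 'B787') → 98
flight=G90: dist_km < 2834 OR origin IN ('ATL', 'SEA', 'JFK') → 45
flight=G91: dist_km < 1135 OR aircraft = 'B737' → -25
flight=G92: dist_km < 2834 OR origin IN ('ATL', 'SEA', 'JFK') → 9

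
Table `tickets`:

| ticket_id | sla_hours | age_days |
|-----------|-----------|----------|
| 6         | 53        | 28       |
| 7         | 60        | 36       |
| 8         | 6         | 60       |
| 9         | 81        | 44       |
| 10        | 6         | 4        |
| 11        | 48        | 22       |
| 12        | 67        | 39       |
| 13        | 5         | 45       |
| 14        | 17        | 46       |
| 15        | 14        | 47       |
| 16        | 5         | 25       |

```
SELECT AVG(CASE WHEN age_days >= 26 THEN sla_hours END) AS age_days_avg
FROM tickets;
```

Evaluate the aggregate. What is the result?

37.875

ticket_id=6: ✓ → 53
ticket_id=7: ✓ → 60
ticket_id=8: ✓ → 6
ticket_id=9: ✓ → 81
ticket_id=10: ✗
ticket_id=11: ✗
ticket_id=12: ✓ → 67
ticket_id=13: ✓ → 5
ticket_id=14: ✓ → 17
ticket_id=15: ✓ → 14
ticket_id=16: ✗
age_days_avg = (53 + 60 + 6 + 81 + 67 + 5 + 17 + 14) / 8 = 37.875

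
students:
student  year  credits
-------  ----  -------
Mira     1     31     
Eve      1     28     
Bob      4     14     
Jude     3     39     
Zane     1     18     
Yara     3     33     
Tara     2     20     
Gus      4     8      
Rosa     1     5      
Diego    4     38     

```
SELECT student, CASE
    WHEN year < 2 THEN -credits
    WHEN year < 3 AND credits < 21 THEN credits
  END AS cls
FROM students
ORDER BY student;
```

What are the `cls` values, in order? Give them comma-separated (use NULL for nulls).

NULL, NULL, -28, NULL, NULL, -31, -5, 20, NULL, -18

student=Bob: (no match → NULL) → NULL
student=Diego: (no match → NULL) → NULL
student=Eve: year < 2 → -28
student=Gus: (no match → NULL) → NULL
student=Jude: (no match → NULL) → NULL
student=Mira: year < 2 → -31
student=Rosa: year < 2 → -5
student=Tara: year < 3 AND credits < 21 → 20
student=Yara: (no match → NULL) → NULL
student=Zane: year < 2 → -18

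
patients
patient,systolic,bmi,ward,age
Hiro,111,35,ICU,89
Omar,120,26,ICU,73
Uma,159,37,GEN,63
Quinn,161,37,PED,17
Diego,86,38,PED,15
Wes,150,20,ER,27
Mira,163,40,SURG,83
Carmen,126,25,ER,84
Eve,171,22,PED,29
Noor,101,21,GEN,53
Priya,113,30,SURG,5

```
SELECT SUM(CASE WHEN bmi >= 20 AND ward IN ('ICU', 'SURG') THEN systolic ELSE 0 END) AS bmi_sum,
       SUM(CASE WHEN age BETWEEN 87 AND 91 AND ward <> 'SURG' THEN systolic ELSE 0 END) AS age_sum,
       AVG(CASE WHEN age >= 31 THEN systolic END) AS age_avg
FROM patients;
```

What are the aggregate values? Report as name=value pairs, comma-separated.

bmi_sum=507, age_sum=111, age_avg=130

[bmi_sum: bmi >= 20 AND ward IN ('ICU', 'SURG')]
patient=Hiro: ✓ → 111
patient=Omar: ✓ → 120
patient=Uma: ✗
patient=Quinn: ✗
patient=Diego: ✗
patient=Wes: ✗
patient=Mira: ✓ → 163
patient=Carmen: ✗
patient=Eve: ✗
patient=Noor: ✗
patient=Priya: ✓ → 113
bmi_sum = 111 + 120 + 163 + 113 = 507
—
[age_sum: age BETWEEN 87 AND 91 AND ward <> 'SURG']
patient=Hiro: ✓ → 111
patient=Omar: ✗
patient=Uma: ✗
patient=Quinn: ✗
patient=Diego: ✗
patient=Wes: ✗
patient=Mira: ✗
patient=Carmen: ✗
patient=Eve: ✗
patient=Noor: ✗
patient=Priya: ✗
age_sum = 111
—
[age_avg: age >= 31]
patient=Hiro: ✓ → 111
patient=Omar: ✓ → 120
patient=Uma: ✓ → 159
patient=Quinn: ✗
patient=Diego: ✗
patient=Wes: ✗
patient=Mira: ✓ → 163
patient=Carmen: ✓ → 126
patient=Eve: ✗
patient=Noor: ✓ → 101
patient=Priya: ✗
age_avg = (111 + 120 + 159 + 163 + 126 + 101) / 6 = 130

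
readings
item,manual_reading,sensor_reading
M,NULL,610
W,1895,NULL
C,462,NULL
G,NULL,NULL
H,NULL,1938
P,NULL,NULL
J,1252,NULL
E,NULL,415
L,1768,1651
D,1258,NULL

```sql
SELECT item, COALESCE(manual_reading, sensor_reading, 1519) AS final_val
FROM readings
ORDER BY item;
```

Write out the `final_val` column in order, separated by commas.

462, 1258, 415, 1519, 1938, 1252, 1768, 610, 1519, 1895

item=C: manual_reading=462 → 462
item=D: manual_reading=1258 → 1258
item=E: manual_reading=NULL, sensor_reading=415 → 415
item=G: manual_reading=NULL, sensor_reading=NULL, → literal 1519 → 1519
item=H: manual_reading=NULL, sensor_reading=1938 → 1938
item=J: manual_reading=1252 → 1252
item=L: manual_reading=1768 → 1768
item=M: manual_reading=NULL, sensor_reading=610 → 610
item=P: manual_reading=NULL, sensor_reading=NULL, → literal 1519 → 1519
item=W: manual_reading=1895 → 1895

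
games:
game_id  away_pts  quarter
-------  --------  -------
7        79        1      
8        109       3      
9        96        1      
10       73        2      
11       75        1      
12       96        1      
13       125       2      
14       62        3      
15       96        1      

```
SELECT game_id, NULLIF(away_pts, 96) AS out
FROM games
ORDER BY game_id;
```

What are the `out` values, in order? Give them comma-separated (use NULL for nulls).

79, 109, NULL, 73, 75, NULL, 125, 62, NULL

game_id=7: away_pts=79 vs 96: differ → 79
game_id=8: away_pts=109 vs 96: differ → 109
game_id=9: away_pts=96 vs 96: equal → NULL
game_id=10: away_pts=73 vs 96: differ → 73
game_id=11: away_pts=75 vs 96: differ → 75
game_id=12: away_pts=96 vs 96: equal → NULL
game_id=13: away_pts=125 vs 96: differ → 125
game_id=14: away_pts=62 vs 96: differ → 62
game_id=15: away_pts=96 vs 96: equal → NULL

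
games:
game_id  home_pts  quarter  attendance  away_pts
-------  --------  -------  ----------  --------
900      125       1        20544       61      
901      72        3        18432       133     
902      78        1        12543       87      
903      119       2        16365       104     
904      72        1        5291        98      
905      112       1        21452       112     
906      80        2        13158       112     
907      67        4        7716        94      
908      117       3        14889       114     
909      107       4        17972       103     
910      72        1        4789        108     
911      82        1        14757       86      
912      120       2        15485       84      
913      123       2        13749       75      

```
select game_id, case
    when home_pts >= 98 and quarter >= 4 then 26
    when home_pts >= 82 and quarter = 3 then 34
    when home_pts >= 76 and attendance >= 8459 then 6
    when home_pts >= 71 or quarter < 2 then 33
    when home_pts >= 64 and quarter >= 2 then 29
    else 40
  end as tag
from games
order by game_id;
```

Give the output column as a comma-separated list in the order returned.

6, 33, 6, 6, 33, 6, 6, 29, 34, 26, 33, 6, 6, 6

game_id=900: home_pts >= 76 and attendance >= 8459 → 6
game_id=901: home_pts >= 71 or quarter < 2 → 33
game_id=902: home_pts >= 76 and attendance >= 8459 → 6
game_id=903: home_pts >= 76 and attendance >= 8459 → 6
game_id=904: home_pts >= 71 or quarter < 2 → 33
game_id=905: home_pts >= 76 and attendance >= 8459 → 6
game_id=906: home_pts >= 76 and attendance >= 8459 → 6
game_id=907: home_pts >= 64 and quarter >= 2 → 29
game_id=908: home_pts >= 82 and quarter = 3 → 34
game_id=909: home_pts >= 98 and quarter >= 4 → 26
game_id=910: home_pts >= 71 or quarter < 2 → 33
game_id=911: home_pts >= 76 and attendance >= 8459 → 6
game_id=912: home_pts >= 76 and attendance >= 8459 → 6
game_id=913: home_pts >= 76 and attendance >= 8459 → 6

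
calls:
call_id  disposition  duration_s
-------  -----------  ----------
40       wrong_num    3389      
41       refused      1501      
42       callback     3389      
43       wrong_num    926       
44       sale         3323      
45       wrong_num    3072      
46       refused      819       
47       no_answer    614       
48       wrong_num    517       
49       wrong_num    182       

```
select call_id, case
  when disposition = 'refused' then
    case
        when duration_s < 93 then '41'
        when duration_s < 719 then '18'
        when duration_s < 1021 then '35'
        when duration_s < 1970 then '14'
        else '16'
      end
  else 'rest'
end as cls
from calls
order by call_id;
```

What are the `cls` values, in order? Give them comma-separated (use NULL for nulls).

call_id=40: disposition='wrong_num' → outer ELSE → rest
call_id=41: disposition='refused' → inner[duration_s < 1970] → 14
call_id=42: disposition='callback' → outer ELSE → rest
call_id=43: disposition='wrong_num' → outer ELSE → rest
call_id=44: disposition='sale' → outer ELSE → rest
call_id=45: disposition='wrong_num' → outer ELSE → rest
call_id=46: disposition='refused' → inner[duration_s < 1021] → 35
call_id=47: disposition='no_answer' → outer ELSE → rest
call_id=48: disposition='wrong_num' → outer ELSE → rest
call_id=49: disposition='wrong_num' → outer ELSE → rest

rest, 14, rest, rest, rest, rest, 35, rest, rest, rest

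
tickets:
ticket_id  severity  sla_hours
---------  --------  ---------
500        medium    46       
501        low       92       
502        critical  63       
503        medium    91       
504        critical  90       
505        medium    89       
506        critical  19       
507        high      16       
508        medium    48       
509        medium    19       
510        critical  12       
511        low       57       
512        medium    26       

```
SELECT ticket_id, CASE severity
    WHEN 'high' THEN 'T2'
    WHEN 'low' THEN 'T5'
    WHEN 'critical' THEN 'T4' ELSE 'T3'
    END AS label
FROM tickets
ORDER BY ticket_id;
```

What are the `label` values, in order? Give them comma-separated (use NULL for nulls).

ticket_id=500: ELSE → T3
ticket_id=501: severity='low' → T5
ticket_id=502: severity='critical' → T4
ticket_id=503: ELSE → T3
ticket_id=504: severity='critical' → T4
ticket_id=505: ELSE → T3
ticket_id=506: severity='critical' → T4
ticket_id=507: severity='high' → T2
ticket_id=508: ELSE → T3
ticket_id=509: ELSE → T3
ticket_id=510: severity='critical' → T4
ticket_id=511: severity='low' → T5
ticket_id=512: ELSE → T3

T3, T5, T4, T3, T4, T3, T4, T2, T3, T3, T4, T5, T3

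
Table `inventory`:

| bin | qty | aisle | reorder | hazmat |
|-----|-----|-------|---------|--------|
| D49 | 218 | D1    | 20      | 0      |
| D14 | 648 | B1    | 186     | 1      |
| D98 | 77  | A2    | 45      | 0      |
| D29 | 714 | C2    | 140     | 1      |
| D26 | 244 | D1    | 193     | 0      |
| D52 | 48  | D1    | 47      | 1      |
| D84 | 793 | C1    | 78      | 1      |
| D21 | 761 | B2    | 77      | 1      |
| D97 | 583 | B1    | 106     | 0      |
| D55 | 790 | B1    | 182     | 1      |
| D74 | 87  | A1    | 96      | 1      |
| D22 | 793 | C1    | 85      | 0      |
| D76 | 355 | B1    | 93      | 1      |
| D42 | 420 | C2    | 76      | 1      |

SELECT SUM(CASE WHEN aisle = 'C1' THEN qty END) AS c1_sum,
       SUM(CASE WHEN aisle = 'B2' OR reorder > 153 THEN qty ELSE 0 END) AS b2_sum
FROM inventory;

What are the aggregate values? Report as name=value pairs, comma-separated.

[c1_sum: aisle = 'C1']
bin=D49: ✗
bin=D14: ✗
bin=D98: ✗
bin=D29: ✗
bin=D26: ✗
bin=D52: ✗
bin=D84: ✓ → 793
bin=D21: ✗
bin=D97: ✗
bin=D55: ✗
bin=D74: ✗
bin=D22: ✓ → 793
bin=D76: ✗
bin=D42: ✗
c1_sum = 793 + 793 = 1586
—
[b2_sum: aisle = 'B2' OR reorder > 153]
bin=D49: ✗
bin=D14: ✓ → 648
bin=D98: ✗
bin=D29: ✗
bin=D26: ✓ → 244
bin=D52: ✗
bin=D84: ✗
bin=D21: ✓ → 761
bin=D97: ✗
bin=D55: ✓ → 790
bin=D74: ✗
bin=D22: ✗
bin=D76: ✗
bin=D42: ✗
b2_sum = 648 + 244 + 761 + 790 = 2443

c1_sum=1586, b2_sum=2443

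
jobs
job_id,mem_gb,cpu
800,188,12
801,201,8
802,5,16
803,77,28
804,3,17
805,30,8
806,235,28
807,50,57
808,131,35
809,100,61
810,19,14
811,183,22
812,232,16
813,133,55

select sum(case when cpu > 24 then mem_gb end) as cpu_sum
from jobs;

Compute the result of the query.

job_id=800: ✗
job_id=801: ✗
job_id=802: ✗
job_id=803: ✓ → 77
job_id=804: ✗
job_id=805: ✗
job_id=806: ✓ → 235
job_id=807: ✓ → 50
job_id=808: ✓ → 131
job_id=809: ✓ → 100
job_id=810: ✗
job_id=811: ✗
job_id=812: ✗
job_id=813: ✓ → 133
cpu_sum = 77 + 235 + 50 + 131 + 100 + 133 = 726

726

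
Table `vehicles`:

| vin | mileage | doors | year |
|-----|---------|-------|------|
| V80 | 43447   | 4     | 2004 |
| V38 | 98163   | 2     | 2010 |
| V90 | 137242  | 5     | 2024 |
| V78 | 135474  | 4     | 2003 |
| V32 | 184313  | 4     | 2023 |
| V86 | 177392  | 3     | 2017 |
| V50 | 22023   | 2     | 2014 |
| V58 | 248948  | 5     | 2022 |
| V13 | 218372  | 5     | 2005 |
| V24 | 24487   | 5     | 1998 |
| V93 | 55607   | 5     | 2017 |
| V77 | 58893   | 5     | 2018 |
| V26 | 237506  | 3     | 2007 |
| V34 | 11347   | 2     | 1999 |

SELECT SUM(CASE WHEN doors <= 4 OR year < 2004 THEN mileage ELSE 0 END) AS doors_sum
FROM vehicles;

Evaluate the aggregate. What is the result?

vin=V80: ✓ → 43447
vin=V38: ✓ → 98163
vin=V90: ✗
vin=V78: ✓ → 135474
vin=V32: ✓ → 184313
vin=V86: ✓ → 177392
vin=V50: ✓ → 22023
vin=V58: ✗
vin=V13: ✗
vin=V24: ✓ → 24487
vin=V93: ✗
vin=V77: ✗
vin=V26: ✓ → 237506
vin=V34: ✓ → 11347
doors_sum = 43447 + 98163 + 135474 + 184313 + 177392 + 22023 + 24487 + 237506 + 11347 = 934152

934152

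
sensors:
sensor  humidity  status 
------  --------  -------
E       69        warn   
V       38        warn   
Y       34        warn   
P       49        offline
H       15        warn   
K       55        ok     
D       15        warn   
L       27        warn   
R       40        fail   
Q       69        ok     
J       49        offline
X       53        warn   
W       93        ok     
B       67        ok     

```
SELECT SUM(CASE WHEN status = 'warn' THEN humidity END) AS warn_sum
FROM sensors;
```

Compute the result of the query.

sensor=E: ✓ → 69
sensor=V: ✓ → 38
sensor=Y: ✓ → 34
sensor=P: ✗
sensor=H: ✓ → 15
sensor=K: ✗
sensor=D: ✓ → 15
sensor=L: ✓ → 27
sensor=R: ✗
sensor=Q: ✗
sensor=J: ✗
sensor=X: ✓ → 53
sensor=W: ✗
sensor=B: ✗
warn_sum = 69 + 38 + 34 + 15 + 15 + 27 + 53 = 251

251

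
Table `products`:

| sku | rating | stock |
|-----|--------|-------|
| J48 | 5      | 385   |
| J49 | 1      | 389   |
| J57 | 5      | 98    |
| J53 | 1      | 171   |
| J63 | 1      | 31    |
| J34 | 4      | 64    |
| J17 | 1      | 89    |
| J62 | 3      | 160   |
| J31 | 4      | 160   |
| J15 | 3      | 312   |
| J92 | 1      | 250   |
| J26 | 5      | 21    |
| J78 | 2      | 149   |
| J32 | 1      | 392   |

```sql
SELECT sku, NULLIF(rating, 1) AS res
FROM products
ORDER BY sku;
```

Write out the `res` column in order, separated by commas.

sku=J15: rating=3 vs 1: differ → 3
sku=J17: rating=1 vs 1: equal → NULL
sku=J26: rating=5 vs 1: differ → 5
sku=J31: rating=4 vs 1: differ → 4
sku=J32: rating=1 vs 1: equal → NULL
sku=J34: rating=4 vs 1: differ → 4
sku=J48: rating=5 vs 1: differ → 5
sku=J49: rating=1 vs 1: equal → NULL
sku=J53: rating=1 vs 1: equal → NULL
sku=J57: rating=5 vs 1: differ → 5
sku=J62: rating=3 vs 1: differ → 3
sku=J63: rating=1 vs 1: equal → NULL
sku=J78: rating=2 vs 1: differ → 2
sku=J92: rating=1 vs 1: equal → NULL

3, NULL, 5, 4, NULL, 4, 5, NULL, NULL, 5, 3, NULL, 2, NULL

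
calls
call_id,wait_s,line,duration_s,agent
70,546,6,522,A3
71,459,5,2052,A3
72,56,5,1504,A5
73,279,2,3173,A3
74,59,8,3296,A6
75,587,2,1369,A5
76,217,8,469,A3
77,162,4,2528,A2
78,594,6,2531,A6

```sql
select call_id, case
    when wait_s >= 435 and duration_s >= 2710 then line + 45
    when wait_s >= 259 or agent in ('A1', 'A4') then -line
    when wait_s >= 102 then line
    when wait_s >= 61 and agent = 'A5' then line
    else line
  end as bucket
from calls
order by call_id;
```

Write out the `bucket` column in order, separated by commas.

call_id=70: wait_s >= 259 or agent in ('A1', 'A4') → -6
call_id=71: wait_s >= 259 or agent in ('A1', 'A4') → -5
call_id=72: ELSE → 5
call_id=73: wait_s >= 259 or agent in ('A1', 'A4') → -2
call_id=74: ELSE → 8
call_id=75: wait_s >= 259 or agent in ('A1', 'A4') → -2
call_id=76: wait_s >= 102 → 8
call_id=77: wait_s >= 102 → 4
call_id=78: wait_s >= 259 or agent in ('A1', 'A4') → -6

-6, -5, 5, -2, 8, -2, 8, 4, -6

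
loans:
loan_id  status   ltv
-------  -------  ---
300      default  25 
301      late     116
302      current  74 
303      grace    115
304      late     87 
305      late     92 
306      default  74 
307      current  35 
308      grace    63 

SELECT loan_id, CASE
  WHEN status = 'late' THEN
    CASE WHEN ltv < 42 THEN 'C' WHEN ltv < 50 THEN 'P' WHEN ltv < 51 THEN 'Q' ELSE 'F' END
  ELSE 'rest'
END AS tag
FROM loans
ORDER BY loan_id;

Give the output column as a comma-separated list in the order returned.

rest, F, rest, rest, F, F, rest, rest, rest

loan_id=300: status='default' → outer ELSE → rest
loan_id=301: status='late' → inner[ELSE] → F
loan_id=302: status='current' → outer ELSE → rest
loan_id=303: status='grace' → outer ELSE → rest
loan_id=304: status='late' → inner[ELSE] → F
loan_id=305: status='late' → inner[ELSE] → F
loan_id=306: status='default' → outer ELSE → rest
loan_id=307: status='current' → outer ELSE → rest
loan_id=308: status='grace' → outer ELSE → rest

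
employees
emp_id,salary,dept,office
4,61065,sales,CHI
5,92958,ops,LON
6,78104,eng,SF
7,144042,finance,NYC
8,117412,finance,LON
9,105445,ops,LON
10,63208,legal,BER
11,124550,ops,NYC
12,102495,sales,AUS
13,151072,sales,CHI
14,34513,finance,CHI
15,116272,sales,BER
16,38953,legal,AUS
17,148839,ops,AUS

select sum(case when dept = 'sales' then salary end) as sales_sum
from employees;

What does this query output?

emp_id=4: ✓ → 61065
emp_id=5: ✗
emp_id=6: ✗
emp_id=7: ✗
emp_id=8: ✗
emp_id=9: ✗
emp_id=10: ✗
emp_id=11: ✗
emp_id=12: ✓ → 102495
emp_id=13: ✓ → 151072
emp_id=14: ✗
emp_id=15: ✓ → 116272
emp_id=16: ✗
emp_id=17: ✗
sales_sum = 61065 + 102495 + 151072 + 116272 = 430904

430904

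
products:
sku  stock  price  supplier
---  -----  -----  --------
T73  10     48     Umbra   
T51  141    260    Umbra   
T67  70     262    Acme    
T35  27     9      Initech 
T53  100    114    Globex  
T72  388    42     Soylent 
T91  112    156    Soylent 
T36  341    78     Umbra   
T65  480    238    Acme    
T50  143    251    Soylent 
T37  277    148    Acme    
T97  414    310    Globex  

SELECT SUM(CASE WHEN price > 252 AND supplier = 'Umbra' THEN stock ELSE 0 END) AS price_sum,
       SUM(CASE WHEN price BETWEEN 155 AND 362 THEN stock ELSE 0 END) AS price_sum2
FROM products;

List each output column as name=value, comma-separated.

price_sum=141, price_sum2=1360

[price_sum: price > 252 AND supplier = 'Umbra']
sku=T73: ✗
sku=T51: ✓ → 141
sku=T67: ✗
sku=T35: ✗
sku=T53: ✗
sku=T72: ✗
sku=T91: ✗
sku=T36: ✗
sku=T65: ✗
sku=T50: ✗
sku=T37: ✗
sku=T97: ✗
price_sum = 141
—
[price_sum2: price BETWEEN 155 AND 362]
sku=T73: ✗
sku=T51: ✓ → 141
sku=T67: ✓ → 70
sku=T35: ✗
sku=T53: ✗
sku=T72: ✗
sku=T91: ✓ → 112
sku=T36: ✗
sku=T65: ✓ → 480
sku=T50: ✓ → 143
sku=T37: ✗
sku=T97: ✓ → 414
price_sum2 = 141 + 70 + 112 + 480 + 143 + 414 = 1360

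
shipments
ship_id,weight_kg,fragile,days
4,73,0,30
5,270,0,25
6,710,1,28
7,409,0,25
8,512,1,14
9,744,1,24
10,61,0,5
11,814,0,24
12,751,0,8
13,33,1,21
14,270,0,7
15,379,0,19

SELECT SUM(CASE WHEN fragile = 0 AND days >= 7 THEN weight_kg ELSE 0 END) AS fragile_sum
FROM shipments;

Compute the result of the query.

2966

ship_id=4: ✓ → 73
ship_id=5: ✓ → 270
ship_id=6: ✗
ship_id=7: ✓ → 409
ship_id=8: ✗
ship_id=9: ✗
ship_id=10: ✗
ship_id=11: ✓ → 814
ship_id=12: ✓ → 751
ship_id=13: ✗
ship_id=14: ✓ → 270
ship_id=15: ✓ → 379
fragile_sum = 73 + 270 + 409 + 814 + 751 + 270 + 379 = 2966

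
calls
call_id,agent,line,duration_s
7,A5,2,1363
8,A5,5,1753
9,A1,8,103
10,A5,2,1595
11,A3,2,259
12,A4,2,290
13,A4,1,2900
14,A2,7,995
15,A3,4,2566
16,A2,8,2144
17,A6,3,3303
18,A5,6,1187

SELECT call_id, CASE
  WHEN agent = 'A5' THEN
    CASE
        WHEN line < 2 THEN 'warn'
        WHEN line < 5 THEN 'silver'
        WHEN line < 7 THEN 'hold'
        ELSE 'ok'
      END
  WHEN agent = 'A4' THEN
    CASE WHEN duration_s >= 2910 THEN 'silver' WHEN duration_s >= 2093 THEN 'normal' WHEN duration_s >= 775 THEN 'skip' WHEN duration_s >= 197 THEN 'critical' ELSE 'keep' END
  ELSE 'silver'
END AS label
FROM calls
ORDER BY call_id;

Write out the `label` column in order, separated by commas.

call_id=7: agent='A5' → inner[line < 5] → silver
call_id=8: agent='A5' → inner[line < 7] → hold
call_id=9: agent='A1' → outer ELSE → silver
call_id=10: agent='A5' → inner[line < 5] → silver
call_id=11: agent='A3' → outer ELSE → silver
call_id=12: agent='A4' → inner[duration_s >= 197] → critical
call_id=13: agent='A4' → inner[duration_s >= 2093] → normal
call_id=14: agent='A2' → outer ELSE → silver
call_id=15: agent='A3' → outer ELSE → silver
call_id=16: agent='A2' → outer ELSE → silver
call_id=17: agent='A6' → outer ELSE → silver
call_id=18: agent='A5' → inner[line < 7] → hold

silver, hold, silver, silver, silver, critical, normal, silver, silver, silver, silver, hold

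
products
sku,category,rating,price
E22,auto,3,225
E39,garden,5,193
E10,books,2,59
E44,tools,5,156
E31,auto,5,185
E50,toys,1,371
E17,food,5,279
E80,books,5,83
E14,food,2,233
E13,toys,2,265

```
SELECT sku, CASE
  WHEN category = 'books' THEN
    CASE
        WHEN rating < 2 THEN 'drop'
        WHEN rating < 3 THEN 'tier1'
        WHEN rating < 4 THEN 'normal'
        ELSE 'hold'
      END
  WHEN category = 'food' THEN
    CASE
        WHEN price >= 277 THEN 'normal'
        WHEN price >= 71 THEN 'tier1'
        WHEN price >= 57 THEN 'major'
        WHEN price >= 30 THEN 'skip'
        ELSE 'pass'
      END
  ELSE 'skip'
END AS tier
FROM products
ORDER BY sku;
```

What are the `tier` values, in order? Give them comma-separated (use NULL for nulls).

sku=E10: category='books' → inner[rating < 3] → tier1
sku=E13: category='toys' → outer ELSE → skip
sku=E14: category='food' → inner[price >= 71] → tier1
sku=E17: category='food' → inner[price >= 277] → normal
sku=E22: category='auto' → outer ELSE → skip
sku=E31: category='auto' → outer ELSE → skip
sku=E39: category='garden' → outer ELSE → skip
sku=E44: category='tools' → outer ELSE → skip
sku=E50: category='toys' → outer ELSE → skip
sku=E80: category='books' → inner[ELSE] → hold

tier1, skip, tier1, normal, skip, skip, skip, skip, skip, hold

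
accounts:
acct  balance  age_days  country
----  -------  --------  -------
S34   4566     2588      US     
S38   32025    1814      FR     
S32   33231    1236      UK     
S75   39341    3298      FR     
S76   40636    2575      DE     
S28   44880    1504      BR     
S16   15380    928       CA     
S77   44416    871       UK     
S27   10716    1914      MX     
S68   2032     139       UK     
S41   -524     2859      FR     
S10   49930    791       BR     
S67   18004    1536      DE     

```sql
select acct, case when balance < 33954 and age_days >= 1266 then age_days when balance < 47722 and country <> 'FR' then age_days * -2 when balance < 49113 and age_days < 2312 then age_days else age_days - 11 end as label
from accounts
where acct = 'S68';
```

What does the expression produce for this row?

acct = S68: balance=2032, age_days=139, country=UK.
balance < 33954 and age_days >= 1266 → false
balance < 47722 and country <> 'FR' → true → -278

-278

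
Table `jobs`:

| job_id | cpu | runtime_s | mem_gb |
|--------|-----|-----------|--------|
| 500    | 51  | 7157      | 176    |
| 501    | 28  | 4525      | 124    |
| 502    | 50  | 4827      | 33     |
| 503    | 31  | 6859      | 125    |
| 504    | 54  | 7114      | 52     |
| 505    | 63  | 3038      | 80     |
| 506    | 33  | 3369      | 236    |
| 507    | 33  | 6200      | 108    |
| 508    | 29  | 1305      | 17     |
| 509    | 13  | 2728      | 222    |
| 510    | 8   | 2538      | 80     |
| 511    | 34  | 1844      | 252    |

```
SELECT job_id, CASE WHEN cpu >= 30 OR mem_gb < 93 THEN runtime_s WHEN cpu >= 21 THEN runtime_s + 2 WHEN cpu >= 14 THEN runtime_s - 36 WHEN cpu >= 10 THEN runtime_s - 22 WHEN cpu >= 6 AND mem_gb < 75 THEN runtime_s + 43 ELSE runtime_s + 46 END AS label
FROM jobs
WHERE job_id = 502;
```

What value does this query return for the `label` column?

job_id = 502: cpu=50, runtime_s=4827, mem_gb=33.
cpu >= 30 OR mem_gb < 93 → true → 4827

4827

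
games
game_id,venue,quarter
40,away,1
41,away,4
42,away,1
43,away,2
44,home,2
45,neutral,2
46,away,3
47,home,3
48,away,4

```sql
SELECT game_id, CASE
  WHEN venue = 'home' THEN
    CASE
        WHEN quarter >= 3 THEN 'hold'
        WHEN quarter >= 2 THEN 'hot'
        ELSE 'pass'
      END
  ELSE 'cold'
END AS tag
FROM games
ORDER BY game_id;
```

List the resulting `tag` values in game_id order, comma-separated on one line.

cold, cold, cold, cold, hot, cold, cold, hold, cold

game_id=40: venue='away' → outer ELSE → cold
game_id=41: venue='away' → outer ELSE → cold
game_id=42: venue='away' → outer ELSE → cold
game_id=43: venue='away' → outer ELSE → cold
game_id=44: venue='home' → inner[quarter >= 2] → hot
game_id=45: venue='neutral' → outer ELSE → cold
game_id=46: venue='away' → outer ELSE → cold
game_id=47: venue='home' → inner[quarter >= 3] → hold
game_id=48: venue='away' → outer ELSE → cold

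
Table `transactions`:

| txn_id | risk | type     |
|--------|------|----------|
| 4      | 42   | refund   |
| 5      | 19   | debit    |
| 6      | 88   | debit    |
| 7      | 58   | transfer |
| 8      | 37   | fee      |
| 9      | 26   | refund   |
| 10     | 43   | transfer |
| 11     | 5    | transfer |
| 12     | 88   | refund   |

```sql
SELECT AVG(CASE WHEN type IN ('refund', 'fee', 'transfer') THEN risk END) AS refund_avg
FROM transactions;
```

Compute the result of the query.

txn_id=4: ✓ → 42
txn_id=5: ✗
txn_id=6: ✗
txn_id=7: ✓ → 58
txn_id=8: ✓ → 37
txn_id=9: ✓ → 26
txn_id=10: ✓ → 43
txn_id=11: ✓ → 5
txn_id=12: ✓ → 88
refund_avg = (42 + 58 + 37 + 26 + 43 + 5 + 88) / 7 = 42.7142857143

42.7142857143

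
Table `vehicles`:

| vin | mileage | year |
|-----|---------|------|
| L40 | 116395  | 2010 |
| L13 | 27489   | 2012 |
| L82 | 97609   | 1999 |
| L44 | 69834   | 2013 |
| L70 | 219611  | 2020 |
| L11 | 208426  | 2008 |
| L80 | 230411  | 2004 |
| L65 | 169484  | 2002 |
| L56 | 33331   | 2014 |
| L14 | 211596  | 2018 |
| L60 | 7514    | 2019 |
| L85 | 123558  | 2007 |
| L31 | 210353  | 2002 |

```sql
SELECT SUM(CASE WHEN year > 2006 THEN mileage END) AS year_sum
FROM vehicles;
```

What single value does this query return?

1017754

vin=L40: ✓ → 116395
vin=L13: ✓ → 27489
vin=L82: ✗
vin=L44: ✓ → 69834
vin=L70: ✓ → 219611
vin=L11: ✓ → 208426
vin=L80: ✗
vin=L65: ✗
vin=L56: ✓ → 33331
vin=L14: ✓ → 211596
vin=L60: ✓ → 7514
vin=L85: ✓ → 123558
vin=L31: ✗
year_sum = 116395 + 27489 + 69834 + 219611 + 208426 + 33331 + 211596 + 7514 + 123558 = 1017754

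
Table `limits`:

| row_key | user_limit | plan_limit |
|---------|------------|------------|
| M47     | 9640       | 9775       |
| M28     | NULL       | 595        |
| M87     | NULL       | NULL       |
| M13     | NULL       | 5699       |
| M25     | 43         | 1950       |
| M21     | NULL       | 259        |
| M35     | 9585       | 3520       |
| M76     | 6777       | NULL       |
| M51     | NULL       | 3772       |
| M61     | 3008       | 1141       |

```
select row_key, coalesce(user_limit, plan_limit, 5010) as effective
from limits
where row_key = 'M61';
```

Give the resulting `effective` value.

3008

row_key = M61: user_limit=3008, plan_limit=1141.
user_limit=3008 → 3008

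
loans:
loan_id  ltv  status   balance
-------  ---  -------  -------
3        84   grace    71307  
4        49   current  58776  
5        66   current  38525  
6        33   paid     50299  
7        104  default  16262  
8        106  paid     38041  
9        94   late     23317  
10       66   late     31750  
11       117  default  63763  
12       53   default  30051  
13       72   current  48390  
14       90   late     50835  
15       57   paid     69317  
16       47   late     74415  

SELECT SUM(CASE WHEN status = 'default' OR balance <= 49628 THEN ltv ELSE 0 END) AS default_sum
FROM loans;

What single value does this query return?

loan_id=3: ✗
loan_id=4: ✗
loan_id=5: ✓ → 66
loan_id=6: ✗
loan_id=7: ✓ → 104
loan_id=8: ✓ → 106
loan_id=9: ✓ → 94
loan_id=10: ✓ → 66
loan_id=11: ✓ → 117
loan_id=12: ✓ → 53
loan_id=13: ✓ → 72
loan_id=14: ✗
loan_id=15: ✗
loan_id=16: ✗
default_sum = 66 + 104 + 106 + 94 + 66 + 117 + 53 + 72 = 678

678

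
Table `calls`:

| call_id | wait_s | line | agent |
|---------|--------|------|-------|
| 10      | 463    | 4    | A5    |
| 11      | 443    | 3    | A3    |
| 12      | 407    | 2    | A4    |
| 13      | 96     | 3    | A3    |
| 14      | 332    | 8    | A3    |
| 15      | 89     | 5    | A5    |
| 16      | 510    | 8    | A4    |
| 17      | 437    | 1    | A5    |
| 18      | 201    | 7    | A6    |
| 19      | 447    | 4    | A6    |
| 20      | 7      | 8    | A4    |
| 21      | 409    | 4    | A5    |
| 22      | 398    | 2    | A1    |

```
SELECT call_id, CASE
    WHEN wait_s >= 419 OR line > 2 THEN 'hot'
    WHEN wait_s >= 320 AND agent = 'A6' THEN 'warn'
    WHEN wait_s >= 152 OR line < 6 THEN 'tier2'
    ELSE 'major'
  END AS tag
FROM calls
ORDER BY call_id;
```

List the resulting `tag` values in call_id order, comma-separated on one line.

hot, hot, tier2, hot, hot, hot, hot, hot, hot, hot, hot, hot, tier2

call_id=10: wait_s >= 419 OR line > 2 → hot
call_id=11: wait_s >= 419 OR line > 2 → hot
call_id=12: wait_s >= 152 OR line < 6 → tier2
call_id=13: wait_s >= 419 OR line > 2 → hot
call_id=14: wait_s >= 419 OR line > 2 → hot
call_id=15: wait_s >= 419 OR line > 2 → hot
call_id=16: wait_s >= 419 OR line > 2 → hot
call_id=17: wait_s >= 419 OR line > 2 → hot
call_id=18: wait_s >= 419 OR line > 2 → hot
call_id=19: wait_s >= 419 OR line > 2 → hot
call_id=20: wait_s >= 419 OR line > 2 → hot
call_id=21: wait_s >= 419 OR line > 2 → hot
call_id=22: wait_s >= 152 OR line < 6 → tier2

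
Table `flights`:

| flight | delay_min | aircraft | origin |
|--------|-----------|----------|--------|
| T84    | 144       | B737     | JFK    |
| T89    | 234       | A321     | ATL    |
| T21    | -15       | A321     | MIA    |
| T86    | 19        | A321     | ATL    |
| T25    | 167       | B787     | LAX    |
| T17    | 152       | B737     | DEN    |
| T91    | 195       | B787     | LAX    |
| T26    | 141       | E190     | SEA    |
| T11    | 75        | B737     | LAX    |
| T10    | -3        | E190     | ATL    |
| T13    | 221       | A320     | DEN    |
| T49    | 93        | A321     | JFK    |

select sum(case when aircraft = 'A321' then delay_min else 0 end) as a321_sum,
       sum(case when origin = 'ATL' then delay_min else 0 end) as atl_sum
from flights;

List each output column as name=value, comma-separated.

a321_sum=331, atl_sum=250

[a321_sum: aircraft = 'A321']
flight=T84: ✗
flight=T89: ✓ → 234
flight=T21: ✓ → -15
flight=T86: ✓ → 19
flight=T25: ✗
flight=T17: ✗
flight=T91: ✗
flight=T26: ✗
flight=T11: ✗
flight=T10: ✗
flight=T13: ✗
flight=T49: ✓ → 93
a321_sum = 234 + -15 + 19 + 93 = 331
—
[atl_sum: origin = 'ATL']
flight=T84: ✗
flight=T89: ✓ → 234
flight=T21: ✗
flight=T86: ✓ → 19
flight=T25: ✗
flight=T17: ✗
flight=T91: ✗
flight=T26: ✗
flight=T11: ✗
flight=T10: ✓ → -3
flight=T13: ✗
flight=T49: ✗
atl_sum = 234 + 19 + -3 = 250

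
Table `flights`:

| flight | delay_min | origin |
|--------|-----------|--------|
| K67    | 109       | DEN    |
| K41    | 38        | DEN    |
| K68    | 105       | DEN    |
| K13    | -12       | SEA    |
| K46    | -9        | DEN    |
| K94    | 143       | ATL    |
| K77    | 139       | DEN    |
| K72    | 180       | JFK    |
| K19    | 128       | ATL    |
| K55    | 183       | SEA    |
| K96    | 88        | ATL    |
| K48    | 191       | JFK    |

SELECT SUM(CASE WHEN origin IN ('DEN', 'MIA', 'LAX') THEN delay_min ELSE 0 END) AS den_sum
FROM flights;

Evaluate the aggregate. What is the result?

flight=K67: ✓ → 109
flight=K41: ✓ → 38
flight=K68: ✓ → 105
flight=K13: ✗
flight=K46: ✓ → -9
flight=K94: ✗
flight=K77: ✓ → 139
flight=K72: ✗
flight=K19: ✗
flight=K55: ✗
flight=K96: ✗
flight=K48: ✗
den_sum = 109 + 38 + 105 + -9 + 139 = 382

382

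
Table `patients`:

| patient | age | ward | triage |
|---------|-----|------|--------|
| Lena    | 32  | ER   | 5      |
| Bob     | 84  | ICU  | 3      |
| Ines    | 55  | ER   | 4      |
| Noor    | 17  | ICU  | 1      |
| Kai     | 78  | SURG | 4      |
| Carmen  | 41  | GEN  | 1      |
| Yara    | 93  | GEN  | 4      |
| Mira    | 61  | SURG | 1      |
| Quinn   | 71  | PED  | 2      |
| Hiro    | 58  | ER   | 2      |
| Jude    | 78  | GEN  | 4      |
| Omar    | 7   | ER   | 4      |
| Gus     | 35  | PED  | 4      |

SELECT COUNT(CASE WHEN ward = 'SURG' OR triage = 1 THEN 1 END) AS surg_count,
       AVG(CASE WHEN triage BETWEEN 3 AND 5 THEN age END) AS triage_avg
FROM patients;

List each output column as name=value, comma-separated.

surg_count=4, triage_avg=57.75

[surg_count: ward = 'SURG' OR triage = 1]
patient=Lena: ✗
patient=Bob: ✗
patient=Ines: ✗
patient=Noor: ✓ → 1
patient=Kai: ✓ → 1
patient=Carmen: ✓ → 1
patient=Yara: ✗
patient=Mira: ✓ → 1
patient=Quinn: ✗
patient=Hiro: ✗
patient=Jude: ✗
patient=Omar: ✗
patient=Gus: ✗
surg_count = COUNT(1, 1, 1, 1) = 4
—
[triage_avg: triage BETWEEN 3 AND 5]
patient=Lena: ✓ → 32
patient=Bob: ✓ → 84
patient=Ines: ✓ → 55
patient=Noor: ✗
patient=Kai: ✓ → 78
patient=Carmen: ✗
patient=Yara: ✓ → 93
patient=Mira: ✗
patient=Quinn: ✗
patient=Hiro: ✗
patient=Jude: ✓ → 78
patient=Omar: ✓ → 7
patient=Gus: ✓ → 35
triage_avg = (32 + 84 + 55 + 78 + 93 + 78 + 7 + 35) / 8 = 57.75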